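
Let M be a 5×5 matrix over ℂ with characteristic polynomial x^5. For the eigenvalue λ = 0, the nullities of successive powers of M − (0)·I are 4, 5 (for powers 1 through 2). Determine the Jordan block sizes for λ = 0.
Block sizes for λ = 0: [2, 1, 1, 1]

From the dimensions of kernels of powers, the number of Jordan blocks of size at least j is d_j − d_{j−1} where d_j = dim ker(N^j) (with d_0 = 0). Computing the differences gives [4, 1].
The number of blocks of size exactly k is (#blocks of size ≥ k) − (#blocks of size ≥ k + 1), so the partition is: 3 block(s) of size 1, 1 block(s) of size 2.
In nonincreasing order the block sizes are [2, 1, 1, 1].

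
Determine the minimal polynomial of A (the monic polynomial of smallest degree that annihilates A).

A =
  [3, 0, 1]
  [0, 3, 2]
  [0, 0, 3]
x^2 - 6*x + 9

The characteristic polynomial is χ_A(x) = (x - 3)^3, so the eigenvalues are known. The minimal polynomial is
  m_A(x) = Π_λ (x − λ)^{k_λ}
where k_λ is the size of the *largest* Jordan block for λ (equivalently, the smallest k with (A − λI)^k v = 0 for every generalised eigenvector v of λ).

  λ = 3: largest Jordan block has size 2, contributing (x − 3)^2

So m_A(x) = (x - 3)^2 = x^2 - 6*x + 9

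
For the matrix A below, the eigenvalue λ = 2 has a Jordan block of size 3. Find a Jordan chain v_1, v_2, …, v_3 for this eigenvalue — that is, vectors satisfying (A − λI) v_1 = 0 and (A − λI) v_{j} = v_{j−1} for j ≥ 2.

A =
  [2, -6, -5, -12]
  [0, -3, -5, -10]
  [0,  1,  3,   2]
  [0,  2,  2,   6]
A Jordan chain for λ = 2 of length 3:
v_1 = (1, 0, 0, 0)ᵀ
v_2 = (-6, -5, 1, 2)ᵀ
v_3 = (0, 1, 0, 0)ᵀ

Let N = A − (2)·I. We want v_3 with N^3 v_3 = 0 but N^2 v_3 ≠ 0; then v_{j-1} := N · v_j for j = 3, …, 2.

Pick v_3 = (0, 1, 0, 0)ᵀ.
Then v_2 = N · v_3 = (-6, -5, 1, 2)ᵀ.
Then v_1 = N · v_2 = (1, 0, 0, 0)ᵀ.

Sanity check: (A − (2)·I) v_1 = (0, 0, 0, 0)ᵀ = 0. ✓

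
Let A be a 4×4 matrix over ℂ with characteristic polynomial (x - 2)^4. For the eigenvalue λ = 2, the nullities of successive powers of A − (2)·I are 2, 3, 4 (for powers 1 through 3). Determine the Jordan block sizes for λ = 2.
Block sizes for λ = 2: [3, 1]

From the dimensions of kernels of powers, the number of Jordan blocks of size at least j is d_j − d_{j−1} where d_j = dim ker(N^j) (with d_0 = 0). Computing the differences gives [2, 1, 1].
The number of blocks of size exactly k is (#blocks of size ≥ k) − (#blocks of size ≥ k + 1), so the partition is: 1 block(s) of size 1, 1 block(s) of size 3.
In nonincreasing order the block sizes are [3, 1].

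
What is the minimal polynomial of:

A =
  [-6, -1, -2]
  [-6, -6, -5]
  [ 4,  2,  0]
x^3 + 12*x^2 + 48*x + 64

The characteristic polynomial is χ_A(x) = (x + 4)^3, so the eigenvalues are known. The minimal polynomial is
  m_A(x) = Π_λ (x − λ)^{k_λ}
where k_λ is the size of the *largest* Jordan block for λ (equivalently, the smallest k with (A − λI)^k v = 0 for every generalised eigenvector v of λ).

  λ = -4: largest Jordan block has size 3, contributing (x + 4)^3

So m_A(x) = (x + 4)^3 = x^3 + 12*x^2 + 48*x + 64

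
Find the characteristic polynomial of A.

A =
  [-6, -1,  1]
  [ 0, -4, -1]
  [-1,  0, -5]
x^3 + 15*x^2 + 75*x + 125

Expanding det(x·I − A) (e.g. by cofactor expansion or by noting that A is similar to its Jordan form J, which has the same characteristic polynomial as A) gives
  χ_A(x) = x^3 + 15*x^2 + 75*x + 125
which factors as (x + 5)^3. The eigenvalues (with algebraic multiplicities) are λ = -5 with multiplicity 3.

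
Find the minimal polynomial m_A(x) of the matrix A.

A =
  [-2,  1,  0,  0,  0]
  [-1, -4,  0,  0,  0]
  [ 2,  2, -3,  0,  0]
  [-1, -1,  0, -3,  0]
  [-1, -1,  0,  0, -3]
x^2 + 6*x + 9

The characteristic polynomial is χ_A(x) = (x + 3)^5, so the eigenvalues are known. The minimal polynomial is
  m_A(x) = Π_λ (x − λ)^{k_λ}
where k_λ is the size of the *largest* Jordan block for λ (equivalently, the smallest k with (A − λI)^k v = 0 for every generalised eigenvector v of λ).

  λ = -3: largest Jordan block has size 2, contributing (x + 3)^2

So m_A(x) = (x + 3)^2 = x^2 + 6*x + 9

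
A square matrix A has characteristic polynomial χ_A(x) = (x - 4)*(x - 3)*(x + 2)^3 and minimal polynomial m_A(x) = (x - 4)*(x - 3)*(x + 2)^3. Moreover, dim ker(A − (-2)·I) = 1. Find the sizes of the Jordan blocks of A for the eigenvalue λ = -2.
Block sizes for λ = -2: [3]

Step 1 — from the characteristic polynomial, algebraic multiplicity of λ = -2 is 3. From dim ker(A − (-2)·I) = 1, there are exactly 1 Jordan blocks for λ = -2.
Step 2 — from the minimal polynomial, the factor (x + 2)^3 tells us the largest block for λ = -2 has size 3.
Step 3 — with total size 3, 1 blocks, and largest block 3, the block sizes (in nonincreasing order) are [3].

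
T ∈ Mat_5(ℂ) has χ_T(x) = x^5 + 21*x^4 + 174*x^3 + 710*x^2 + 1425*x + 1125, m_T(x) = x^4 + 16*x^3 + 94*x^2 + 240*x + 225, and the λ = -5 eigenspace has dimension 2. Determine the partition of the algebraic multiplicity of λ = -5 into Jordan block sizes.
Block sizes for λ = -5: [2, 1]

Step 1 — from the characteristic polynomial, algebraic multiplicity of λ = -5 is 3. From dim ker(T − (-5)·I) = 2, there are exactly 2 Jordan blocks for λ = -5.
Step 2 — from the minimal polynomial, the factor (x + 5)^2 tells us the largest block for λ = -5 has size 2.
Step 3 — with total size 3, 2 blocks, and largest block 2, the block sizes (in nonincreasing order) are [2, 1].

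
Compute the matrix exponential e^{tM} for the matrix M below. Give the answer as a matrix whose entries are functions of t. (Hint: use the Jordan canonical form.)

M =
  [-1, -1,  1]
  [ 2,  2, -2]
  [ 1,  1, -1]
e^{tM} =
  [1 - t, -t, t]
  [2*t, 2*t + 1, -2*t]
  [t, t, 1 - t]

Strategy: write M = P · J · P⁻¹ where J is a Jordan canonical form, so e^{tM} = P · e^{tJ} · P⁻¹, and e^{tJ} can be computed block-by-block.

M has Jordan form
J =
  [0, 1, 0]
  [0, 0, 0]
  [0, 0, 0]
(up to reordering of blocks).

Per-block formulas:
  For a 1×1 block at λ = 0: exp(t · [0]) = [e^(0t)].
  For a 2×2 Jordan block J_2(0): exp(t · J_2(0)) = e^(0t)·(I + t·N), where N is the 2×2 nilpotent shift.

After assembling e^{tJ} and conjugating by P, we get:

e^{tM} =
  [1 - t, -t, t]
  [2*t, 2*t + 1, -2*t]
  [t, t, 1 - t]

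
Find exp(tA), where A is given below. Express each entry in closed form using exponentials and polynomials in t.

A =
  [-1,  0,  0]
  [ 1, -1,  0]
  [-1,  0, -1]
e^{tA} =
  [exp(-t), 0, 0]
  [t*exp(-t), exp(-t), 0]
  [-t*exp(-t), 0, exp(-t)]

Strategy: write A = P · J · P⁻¹ where J is a Jordan canonical form, so e^{tA} = P · e^{tJ} · P⁻¹, and e^{tJ} can be computed block-by-block.

A has Jordan form
J =
  [-1,  1,  0]
  [ 0, -1,  0]
  [ 0,  0, -1]
(up to reordering of blocks).

Per-block formulas:
  For a 2×2 Jordan block J_2(-1): exp(t · J_2(-1)) = e^(-1t)·(I + t·N), where N is the 2×2 nilpotent shift.
  For a 1×1 block at λ = -1: exp(t · [-1]) = [e^(-1t)].

After assembling e^{tJ} and conjugating by P, we get:

e^{tA} =
  [exp(-t), 0, 0]
  [t*exp(-t), exp(-t), 0]
  [-t*exp(-t), 0, exp(-t)]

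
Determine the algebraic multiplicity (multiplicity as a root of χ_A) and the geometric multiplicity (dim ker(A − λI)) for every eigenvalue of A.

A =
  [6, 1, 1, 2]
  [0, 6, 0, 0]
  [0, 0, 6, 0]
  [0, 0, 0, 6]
λ = 6: alg = 4, geom = 3

Step 1 — factor the characteristic polynomial to read off the algebraic multiplicities:
  χ_A(x) = (x - 6)^4

Step 2 — compute geometric multiplicities via the rank-nullity identity g(λ) = n − rank(A − λI):
  rank(A − (6)·I) = 1, so dim ker(A − (6)·I) = n − 1 = 3

Summary:
  λ = 6: algebraic multiplicity = 4, geometric multiplicity = 3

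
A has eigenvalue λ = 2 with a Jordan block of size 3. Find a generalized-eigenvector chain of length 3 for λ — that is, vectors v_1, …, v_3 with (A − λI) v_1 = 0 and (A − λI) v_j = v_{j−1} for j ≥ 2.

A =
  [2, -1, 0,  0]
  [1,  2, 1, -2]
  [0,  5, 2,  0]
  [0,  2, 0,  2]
A Jordan chain for λ = 2 of length 3:
v_1 = (-1, 0, 5, 2)ᵀ
v_2 = (0, 1, 0, 0)ᵀ
v_3 = (1, 0, 0, 0)ᵀ

Let N = A − (2)·I. We want v_3 with N^3 v_3 = 0 but N^2 v_3 ≠ 0; then v_{j-1} := N · v_j for j = 3, …, 2.

Pick v_3 = (1, 0, 0, 0)ᵀ.
Then v_2 = N · v_3 = (0, 1, 0, 0)ᵀ.
Then v_1 = N · v_2 = (-1, 0, 5, 2)ᵀ.

Sanity check: (A − (2)·I) v_1 = (0, 0, 0, 0)ᵀ = 0. ✓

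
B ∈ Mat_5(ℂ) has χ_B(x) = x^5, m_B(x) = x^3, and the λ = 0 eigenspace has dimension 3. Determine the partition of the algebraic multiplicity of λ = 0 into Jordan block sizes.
Block sizes for λ = 0: [3, 1, 1]

Step 1 — from the characteristic polynomial, algebraic multiplicity of λ = 0 is 5. From dim ker(B − (0)·I) = 3, there are exactly 3 Jordan blocks for λ = 0.
Step 2 — from the minimal polynomial, the factor (x − 0)^3 tells us the largest block for λ = 0 has size 3.
Step 3 — with total size 5, 3 blocks, and largest block 3, the block sizes (in nonincreasing order) are [3, 1, 1].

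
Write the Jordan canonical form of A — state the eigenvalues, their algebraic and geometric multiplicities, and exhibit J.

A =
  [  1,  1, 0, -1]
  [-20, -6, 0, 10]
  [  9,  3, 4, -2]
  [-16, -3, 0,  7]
J_2(-1) ⊕ J_2(4)

The characteristic polynomial is
  det(x·I − A) = x^4 - 6*x^3 + x^2 + 24*x + 16 = (x - 4)^2*(x + 1)^2

Eigenvalues and multiplicities (the geometric multiplicity of λ is n − rank(A − λI), which equals the number of Jordan blocks for λ):
  λ = -1: algebraic multiplicity = 2, geometric multiplicity = 1
  λ = 4: algebraic multiplicity = 2, geometric multiplicity = 1

Determining the block sizes for each eigenvalue:
  λ = -1: one block (gm = 1), so the single block has size am = 2 → block sizes [2]
  λ = 4: one block (gm = 1), so the single block has size am = 2 → block sizes [2]

Assembling the blocks gives a Jordan form
J =
  [-1,  1, 0, 0]
  [ 0, -1, 0, 0]
  [ 0,  0, 4, 1]
  [ 0,  0, 0, 4]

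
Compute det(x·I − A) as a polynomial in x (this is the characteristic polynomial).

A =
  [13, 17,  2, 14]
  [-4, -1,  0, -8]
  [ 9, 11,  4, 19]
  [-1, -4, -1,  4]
x^4 - 20*x^3 + 150*x^2 - 500*x + 625

Expanding det(x·I − A) (e.g. by cofactor expansion or by noting that A is similar to its Jordan form J, which has the same characteristic polynomial as A) gives
  χ_A(x) = x^4 - 20*x^3 + 150*x^2 - 500*x + 625
which factors as (x - 5)^4. The eigenvalues (with algebraic multiplicities) are λ = 5 with multiplicity 4.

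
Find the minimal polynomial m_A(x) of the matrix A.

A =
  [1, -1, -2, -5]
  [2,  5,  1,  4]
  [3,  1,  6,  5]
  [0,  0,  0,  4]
x^3 - 12*x^2 + 48*x - 64

The characteristic polynomial is χ_A(x) = (x - 4)^4, so the eigenvalues are known. The minimal polynomial is
  m_A(x) = Π_λ (x − λ)^{k_λ}
where k_λ is the size of the *largest* Jordan block for λ (equivalently, the smallest k with (A − λI)^k v = 0 for every generalised eigenvector v of λ).

  λ = 4: largest Jordan block has size 3, contributing (x − 4)^3

So m_A(x) = (x - 4)^3 = x^3 - 12*x^2 + 48*x - 64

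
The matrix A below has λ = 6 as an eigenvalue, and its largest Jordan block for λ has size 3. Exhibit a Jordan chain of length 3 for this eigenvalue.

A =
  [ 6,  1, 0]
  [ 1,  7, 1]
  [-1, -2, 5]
A Jordan chain for λ = 6 of length 3:
v_1 = (1, 0, -1)ᵀ
v_2 = (0, 1, -1)ᵀ
v_3 = (1, 0, 0)ᵀ

Let N = A − (6)·I. We want v_3 with N^3 v_3 = 0 but N^2 v_3 ≠ 0; then v_{j-1} := N · v_j for j = 3, …, 2.

Pick v_3 = (1, 0, 0)ᵀ.
Then v_2 = N · v_3 = (0, 1, -1)ᵀ.
Then v_1 = N · v_2 = (1, 0, -1)ᵀ.

Sanity check: (A − (6)·I) v_1 = (0, 0, 0)ᵀ = 0. ✓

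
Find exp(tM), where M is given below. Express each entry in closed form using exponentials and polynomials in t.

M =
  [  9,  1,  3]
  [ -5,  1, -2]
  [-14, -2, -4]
e^{tM} =
  [t^2*exp(2*t) + 7*t*exp(2*t) + exp(2*t), t*exp(2*t), t^2*exp(2*t)/2 + 3*t*exp(2*t)]
  [-t^2*exp(2*t) - 5*t*exp(2*t), -t*exp(2*t) + exp(2*t), -t^2*exp(2*t)/2 - 2*t*exp(2*t)]
  [-2*t^2*exp(2*t) - 14*t*exp(2*t), -2*t*exp(2*t), -t^2*exp(2*t) - 6*t*exp(2*t) + exp(2*t)]

Strategy: write M = P · J · P⁻¹ where J is a Jordan canonical form, so e^{tM} = P · e^{tJ} · P⁻¹, and e^{tJ} can be computed block-by-block.

M has Jordan form
J =
  [2, 1, 0]
  [0, 2, 1]
  [0, 0, 2]
(up to reordering of blocks).

Per-block formulas:
  For a 3×3 Jordan block J_3(2): exp(t · J_3(2)) = e^(2t)·(I + t·N + (t^2/2)·N^2), where N is the 3×3 nilpotent shift.

After assembling e^{tJ} and conjugating by P, we get:

e^{tM} =
  [t^2*exp(2*t) + 7*t*exp(2*t) + exp(2*t), t*exp(2*t), t^2*exp(2*t)/2 + 3*t*exp(2*t)]
  [-t^2*exp(2*t) - 5*t*exp(2*t), -t*exp(2*t) + exp(2*t), -t^2*exp(2*t)/2 - 2*t*exp(2*t)]
  [-2*t^2*exp(2*t) - 14*t*exp(2*t), -2*t*exp(2*t), -t^2*exp(2*t) - 6*t*exp(2*t) + exp(2*t)]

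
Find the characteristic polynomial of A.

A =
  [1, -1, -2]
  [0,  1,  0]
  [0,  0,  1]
x^3 - 3*x^2 + 3*x - 1

Expanding det(x·I − A) (e.g. by cofactor expansion or by noting that A is similar to its Jordan form J, which has the same characteristic polynomial as A) gives
  χ_A(x) = x^3 - 3*x^2 + 3*x - 1
which factors as (x - 1)^3. The eigenvalues (with algebraic multiplicities) are λ = 1 with multiplicity 3.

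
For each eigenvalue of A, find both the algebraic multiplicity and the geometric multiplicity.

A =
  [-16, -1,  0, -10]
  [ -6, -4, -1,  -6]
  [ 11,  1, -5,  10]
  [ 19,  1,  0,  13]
λ = -5: alg = 3, geom = 1; λ = 3: alg = 1, geom = 1

Step 1 — factor the characteristic polynomial to read off the algebraic multiplicities:
  χ_A(x) = (x - 3)*(x + 5)^3

Step 2 — compute geometric multiplicities via the rank-nullity identity g(λ) = n − rank(A − λI):
  rank(A − (-5)·I) = 3, so dim ker(A − (-5)·I) = n − 3 = 1
  rank(A − (3)·I) = 3, so dim ker(A − (3)·I) = n − 3 = 1

Summary:
  λ = -5: algebraic multiplicity = 3, geometric multiplicity = 1
  λ = 3: algebraic multiplicity = 1, geometric multiplicity = 1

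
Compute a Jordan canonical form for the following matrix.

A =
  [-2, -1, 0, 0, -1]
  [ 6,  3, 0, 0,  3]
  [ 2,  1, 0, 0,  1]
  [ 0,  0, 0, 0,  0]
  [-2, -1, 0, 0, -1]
J_2(0) ⊕ J_1(0) ⊕ J_1(0) ⊕ J_1(0)

The characteristic polynomial is
  det(x·I − A) = x^5

Eigenvalues and multiplicities (the geometric multiplicity of λ is n − rank(A − λI), which equals the number of Jordan blocks for λ):
  λ = 0: algebraic multiplicity = 5, geometric multiplicity = 4

Determining the block sizes for each eigenvalue:
  λ = 0: 4 blocks summing to 5 forces exactly one block of size 2 and the rest size 1 → block sizes [2, 1, 1, 1]

Assembling the blocks gives a Jordan form
J =
  [0, 1, 0, 0, 0]
  [0, 0, 0, 0, 0]
  [0, 0, 0, 0, 0]
  [0, 0, 0, 0, 0]
  [0, 0, 0, 0, 0]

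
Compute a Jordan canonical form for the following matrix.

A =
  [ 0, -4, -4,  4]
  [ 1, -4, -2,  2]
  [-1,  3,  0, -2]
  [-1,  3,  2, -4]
J_3(-2) ⊕ J_1(-2)

The characteristic polynomial is
  det(x·I − A) = x^4 + 8*x^3 + 24*x^2 + 32*x + 16 = (x + 2)^4

Eigenvalues and multiplicities (the geometric multiplicity of λ is n − rank(A − λI), which equals the number of Jordan blocks for λ):
  λ = -2: algebraic multiplicity = 4, geometric multiplicity = 2

Determining the block sizes for each eigenvalue:
  λ = -2: with am = 4 and gm = 2, the partition is not yet determined (e.g. several partitions of 4 into 2 parts exist). Let N = A − (-2)·I. Computing rank(N^1) = 2, rank(N^2) = 1, rank(N^3) = 0; the number of blocks of size ≥ j is rank(N^{j−1}) − rank(N^j), giving [2, 1, 1]. So we have 1 block(s) of size 3, 1 block(s) of size 1 → block sizes [3, 1]

Assembling the blocks gives a Jordan form
J =
  [-2,  1,  0,  0]
  [ 0, -2,  1,  0]
  [ 0,  0, -2,  0]
  [ 0,  0,  0, -2]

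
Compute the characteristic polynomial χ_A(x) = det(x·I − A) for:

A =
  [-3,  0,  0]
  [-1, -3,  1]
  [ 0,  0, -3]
x^3 + 9*x^2 + 27*x + 27

Expanding det(x·I − A) (e.g. by cofactor expansion or by noting that A is similar to its Jordan form J, which has the same characteristic polynomial as A) gives
  χ_A(x) = x^3 + 9*x^2 + 27*x + 27
which factors as (x + 3)^3. The eigenvalues (with algebraic multiplicities) are λ = -3 with multiplicity 3.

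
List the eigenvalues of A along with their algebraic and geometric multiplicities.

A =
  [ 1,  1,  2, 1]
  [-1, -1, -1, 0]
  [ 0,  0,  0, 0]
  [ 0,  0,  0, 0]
λ = 0: alg = 4, geom = 2

Step 1 — factor the characteristic polynomial to read off the algebraic multiplicities:
  χ_A(x) = x^4

Step 2 — compute geometric multiplicities via the rank-nullity identity g(λ) = n − rank(A − λI):
  rank(A − (0)·I) = 2, so dim ker(A − (0)·I) = n − 2 = 2

Summary:
  λ = 0: algebraic multiplicity = 4, geometric multiplicity = 2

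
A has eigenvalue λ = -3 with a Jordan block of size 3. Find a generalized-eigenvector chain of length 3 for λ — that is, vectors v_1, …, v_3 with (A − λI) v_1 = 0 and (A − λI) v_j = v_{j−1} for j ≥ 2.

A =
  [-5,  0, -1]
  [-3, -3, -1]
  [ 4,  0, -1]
A Jordan chain for λ = -3 of length 3:
v_1 = (0, 2, 0)ᵀ
v_2 = (-2, -3, 4)ᵀ
v_3 = (1, 0, 0)ᵀ

Let N = A − (-3)·I. We want v_3 with N^3 v_3 = 0 but N^2 v_3 ≠ 0; then v_{j-1} := N · v_j for j = 3, …, 2.

Pick v_3 = (1, 0, 0)ᵀ.
Then v_2 = N · v_3 = (-2, -3, 4)ᵀ.
Then v_1 = N · v_2 = (0, 2, 0)ᵀ.

Sanity check: (A − (-3)·I) v_1 = (0, 0, 0)ᵀ = 0. ✓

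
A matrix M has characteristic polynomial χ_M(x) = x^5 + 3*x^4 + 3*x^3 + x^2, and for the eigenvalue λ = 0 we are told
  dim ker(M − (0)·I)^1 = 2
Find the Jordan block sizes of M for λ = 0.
Block sizes for λ = 0: [1, 1]

From the dimensions of kernels of powers, the number of Jordan blocks of size at least j is d_j − d_{j−1} where d_j = dim ker(N^j) (with d_0 = 0). Computing the differences gives [2].
The number of blocks of size exactly k is (#blocks of size ≥ k) − (#blocks of size ≥ k + 1), so the partition is: 2 block(s) of size 1.
In nonincreasing order the block sizes are [1, 1].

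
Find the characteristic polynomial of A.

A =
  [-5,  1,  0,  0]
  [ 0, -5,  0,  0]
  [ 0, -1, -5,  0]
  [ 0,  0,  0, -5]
x^4 + 20*x^3 + 150*x^2 + 500*x + 625

Expanding det(x·I − A) (e.g. by cofactor expansion or by noting that A is similar to its Jordan form J, which has the same characteristic polynomial as A) gives
  χ_A(x) = x^4 + 20*x^3 + 150*x^2 + 500*x + 625
which factors as (x + 5)^4. The eigenvalues (with algebraic multiplicities) are λ = -5 with multiplicity 4.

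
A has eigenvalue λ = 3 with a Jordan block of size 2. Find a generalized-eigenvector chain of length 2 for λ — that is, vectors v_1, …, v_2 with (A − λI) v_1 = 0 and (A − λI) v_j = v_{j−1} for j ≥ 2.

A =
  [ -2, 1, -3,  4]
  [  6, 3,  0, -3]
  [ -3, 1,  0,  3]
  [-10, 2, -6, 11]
A Jordan chain for λ = 3 of length 2:
v_1 = (-5, 6, -3, -10)ᵀ
v_2 = (1, 0, 0, 0)ᵀ

Let N = A − (3)·I. We want v_2 with N^2 v_2 = 0 but N^1 v_2 ≠ 0; then v_{j-1} := N · v_j for j = 2, …, 2.

Pick v_2 = (1, 0, 0, 0)ᵀ.
Then v_1 = N · v_2 = (-5, 6, -3, -10)ᵀ.

Sanity check: (A − (3)·I) v_1 = (0, 0, 0, 0)ᵀ = 0. ✓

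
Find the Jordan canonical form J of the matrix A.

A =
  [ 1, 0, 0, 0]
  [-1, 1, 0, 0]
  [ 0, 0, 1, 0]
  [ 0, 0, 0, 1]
J_2(1) ⊕ J_1(1) ⊕ J_1(1)

The characteristic polynomial is
  det(x·I − A) = x^4 - 4*x^3 + 6*x^2 - 4*x + 1 = (x - 1)^4

Eigenvalues and multiplicities (the geometric multiplicity of λ is n − rank(A − λI), which equals the number of Jordan blocks for λ):
  λ = 1: algebraic multiplicity = 4, geometric multiplicity = 3

Determining the block sizes for each eigenvalue:
  λ = 1: 3 blocks summing to 4 forces exactly one block of size 2 and the rest size 1 → block sizes [2, 1, 1]

Assembling the blocks gives a Jordan form
J =
  [1, 1, 0, 0]
  [0, 1, 0, 0]
  [0, 0, 1, 0]
  [0, 0, 0, 1]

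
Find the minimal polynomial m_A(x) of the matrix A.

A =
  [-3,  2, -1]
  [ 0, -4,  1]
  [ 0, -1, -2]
x^3 + 9*x^2 + 27*x + 27

The characteristic polynomial is χ_A(x) = (x + 3)^3, so the eigenvalues are known. The minimal polynomial is
  m_A(x) = Π_λ (x − λ)^{k_λ}
where k_λ is the size of the *largest* Jordan block for λ (equivalently, the smallest k with (A − λI)^k v = 0 for every generalised eigenvector v of λ).

  λ = -3: largest Jordan block has size 3, contributing (x + 3)^3

So m_A(x) = (x + 3)^3 = x^3 + 9*x^2 + 27*x + 27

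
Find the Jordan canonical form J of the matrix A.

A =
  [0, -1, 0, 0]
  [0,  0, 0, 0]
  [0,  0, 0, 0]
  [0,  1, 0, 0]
J_2(0) ⊕ J_1(0) ⊕ J_1(0)

The characteristic polynomial is
  det(x·I − A) = x^4

Eigenvalues and multiplicities (the geometric multiplicity of λ is n − rank(A − λI), which equals the number of Jordan blocks for λ):
  λ = 0: algebraic multiplicity = 4, geometric multiplicity = 3

Determining the block sizes for each eigenvalue:
  λ = 0: 3 blocks summing to 4 forces exactly one block of size 2 and the rest size 1 → block sizes [2, 1, 1]

Assembling the blocks gives a Jordan form
J =
  [0, 1, 0, 0]
  [0, 0, 0, 0]
  [0, 0, 0, 0]
  [0, 0, 0, 0]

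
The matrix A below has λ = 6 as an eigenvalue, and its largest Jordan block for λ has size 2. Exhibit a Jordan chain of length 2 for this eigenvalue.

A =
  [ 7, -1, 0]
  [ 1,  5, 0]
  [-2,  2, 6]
A Jordan chain for λ = 6 of length 2:
v_1 = (1, 1, -2)ᵀ
v_2 = (1, 0, 0)ᵀ

Let N = A − (6)·I. We want v_2 with N^2 v_2 = 0 but N^1 v_2 ≠ 0; then v_{j-1} := N · v_j for j = 2, …, 2.

Pick v_2 = (1, 0, 0)ᵀ.
Then v_1 = N · v_2 = (1, 1, -2)ᵀ.

Sanity check: (A − (6)·I) v_1 = (0, 0, 0)ᵀ = 0. ✓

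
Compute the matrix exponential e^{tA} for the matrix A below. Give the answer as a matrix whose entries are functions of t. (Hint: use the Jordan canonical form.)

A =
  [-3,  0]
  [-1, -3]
e^{tA} =
  [exp(-3*t), 0]
  [-t*exp(-3*t), exp(-3*t)]

Strategy: write A = P · J · P⁻¹ where J is a Jordan canonical form, so e^{tA} = P · e^{tJ} · P⁻¹, and e^{tJ} can be computed block-by-block.

A has Jordan form
J =
  [-3,  1]
  [ 0, -3]
(up to reordering of blocks).

Per-block formulas:
  For a 2×2 Jordan block J_2(-3): exp(t · J_2(-3)) = e^(-3t)·(I + t·N), where N is the 2×2 nilpotent shift.

After assembling e^{tJ} and conjugating by P, we get:

e^{tA} =
  [exp(-3*t), 0]
  [-t*exp(-3*t), exp(-3*t)]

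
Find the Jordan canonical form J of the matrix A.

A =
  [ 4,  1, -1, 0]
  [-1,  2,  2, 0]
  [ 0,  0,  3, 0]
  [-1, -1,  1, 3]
J_3(3) ⊕ J_1(3)

The characteristic polynomial is
  det(x·I − A) = x^4 - 12*x^3 + 54*x^2 - 108*x + 81 = (x - 3)^4

Eigenvalues and multiplicities (the geometric multiplicity of λ is n − rank(A − λI), which equals the number of Jordan blocks for λ):
  λ = 3: algebraic multiplicity = 4, geometric multiplicity = 2

Determining the block sizes for each eigenvalue:
  λ = 3: with am = 4 and gm = 2, the partition is not yet determined (e.g. several partitions of 4 into 2 parts exist). Let N = A − (3)·I. Computing rank(N^1) = 2, rank(N^2) = 1, rank(N^3) = 0; the number of blocks of size ≥ j is rank(N^{j−1}) − rank(N^j), giving [2, 1, 1]. So we have 1 block(s) of size 3, 1 block(s) of size 1 → block sizes [3, 1]

Assembling the blocks gives a Jordan form
J =
  [3, 1, 0, 0]
  [0, 3, 1, 0]
  [0, 0, 3, 0]
  [0, 0, 0, 3]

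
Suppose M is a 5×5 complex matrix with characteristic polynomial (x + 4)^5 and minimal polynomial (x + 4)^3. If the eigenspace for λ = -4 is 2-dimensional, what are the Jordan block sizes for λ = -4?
Block sizes for λ = -4: [3, 2]

Step 1 — from the characteristic polynomial, algebraic multiplicity of λ = -4 is 5. From dim ker(M − (-4)·I) = 2, there are exactly 2 Jordan blocks for λ = -4.
Step 2 — from the minimal polynomial, the factor (x + 4)^3 tells us the largest block for λ = -4 has size 3.
Step 3 — with total size 5, 2 blocks, and largest block 3, the block sizes (in nonincreasing order) are [3, 2].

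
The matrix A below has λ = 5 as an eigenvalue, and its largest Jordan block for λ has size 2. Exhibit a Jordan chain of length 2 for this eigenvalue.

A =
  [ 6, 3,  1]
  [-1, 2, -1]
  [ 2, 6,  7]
A Jordan chain for λ = 5 of length 2:
v_1 = (1, -1, 2)ᵀ
v_2 = (1, 0, 0)ᵀ

Let N = A − (5)·I. We want v_2 with N^2 v_2 = 0 but N^1 v_2 ≠ 0; then v_{j-1} := N · v_j for j = 2, …, 2.

Pick v_2 = (1, 0, 0)ᵀ.
Then v_1 = N · v_2 = (1, -1, 2)ᵀ.

Sanity check: (A − (5)·I) v_1 = (0, 0, 0)ᵀ = 0. ✓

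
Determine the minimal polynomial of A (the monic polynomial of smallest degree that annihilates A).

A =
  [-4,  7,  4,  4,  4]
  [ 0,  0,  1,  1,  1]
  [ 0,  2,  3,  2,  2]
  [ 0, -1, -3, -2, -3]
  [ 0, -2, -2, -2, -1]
x^4 + 5*x^3 + 3*x^2 - 5*x - 4

The characteristic polynomial is χ_A(x) = (x - 1)^2*(x + 1)^2*(x + 4), so the eigenvalues are known. The minimal polynomial is
  m_A(x) = Π_λ (x − λ)^{k_λ}
where k_λ is the size of the *largest* Jordan block for λ (equivalently, the smallest k with (A − λI)^k v = 0 for every generalised eigenvector v of λ).

  λ = -4: largest Jordan block has size 1, contributing (x + 4)
  λ = -1: largest Jordan block has size 2, contributing (x + 1)^2
  λ = 1: largest Jordan block has size 1, contributing (x − 1)

So m_A(x) = (x - 1)*(x + 1)^2*(x + 4) = x^4 + 5*x^3 + 3*x^2 - 5*x - 4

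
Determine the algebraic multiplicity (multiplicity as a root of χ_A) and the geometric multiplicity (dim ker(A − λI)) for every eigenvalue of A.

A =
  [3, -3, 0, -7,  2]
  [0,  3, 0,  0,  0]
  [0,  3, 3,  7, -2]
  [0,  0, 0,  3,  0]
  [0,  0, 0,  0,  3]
λ = 3: alg = 5, geom = 4

Step 1 — factor the characteristic polynomial to read off the algebraic multiplicities:
  χ_A(x) = (x - 3)^5

Step 2 — compute geometric multiplicities via the rank-nullity identity g(λ) = n − rank(A − λI):
  rank(A − (3)·I) = 1, so dim ker(A − (3)·I) = n − 1 = 4

Summary:
  λ = 3: algebraic multiplicity = 5, geometric multiplicity = 4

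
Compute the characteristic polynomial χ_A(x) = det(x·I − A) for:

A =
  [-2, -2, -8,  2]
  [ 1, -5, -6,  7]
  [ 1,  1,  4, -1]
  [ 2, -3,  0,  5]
x^4 - 2*x^3

Expanding det(x·I − A) (e.g. by cofactor expansion or by noting that A is similar to its Jordan form J, which has the same characteristic polynomial as A) gives
  χ_A(x) = x^4 - 2*x^3
which factors as x^3*(x - 2). The eigenvalues (with algebraic multiplicities) are λ = 0 with multiplicity 3, λ = 2 with multiplicity 1.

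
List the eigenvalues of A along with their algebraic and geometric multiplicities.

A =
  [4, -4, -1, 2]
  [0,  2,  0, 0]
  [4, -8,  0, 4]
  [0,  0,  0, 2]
λ = 2: alg = 4, geom = 3

Step 1 — factor the characteristic polynomial to read off the algebraic multiplicities:
  χ_A(x) = (x - 2)^4

Step 2 — compute geometric multiplicities via the rank-nullity identity g(λ) = n − rank(A − λI):
  rank(A − (2)·I) = 1, so dim ker(A − (2)·I) = n − 1 = 3

Summary:
  λ = 2: algebraic multiplicity = 4, geometric multiplicity = 3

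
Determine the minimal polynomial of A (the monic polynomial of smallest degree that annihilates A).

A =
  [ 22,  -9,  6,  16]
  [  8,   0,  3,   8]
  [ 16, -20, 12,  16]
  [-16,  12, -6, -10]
x^3 - 18*x^2 + 108*x - 216

The characteristic polynomial is χ_A(x) = (x - 6)^4, so the eigenvalues are known. The minimal polynomial is
  m_A(x) = Π_λ (x − λ)^{k_λ}
where k_λ is the size of the *largest* Jordan block for λ (equivalently, the smallest k with (A − λI)^k v = 0 for every generalised eigenvector v of λ).

  λ = 6: largest Jordan block has size 3, contributing (x − 6)^3

So m_A(x) = (x - 6)^3 = x^3 - 18*x^2 + 108*x - 216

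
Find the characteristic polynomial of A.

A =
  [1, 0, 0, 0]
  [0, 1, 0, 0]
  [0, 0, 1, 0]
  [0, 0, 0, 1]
x^4 - 4*x^3 + 6*x^2 - 4*x + 1

Expanding det(x·I − A) (e.g. by cofactor expansion or by noting that A is similar to its Jordan form J, which has the same characteristic polynomial as A) gives
  χ_A(x) = x^4 - 4*x^3 + 6*x^2 - 4*x + 1
which factors as (x - 1)^4. The eigenvalues (with algebraic multiplicities) are λ = 1 with multiplicity 4.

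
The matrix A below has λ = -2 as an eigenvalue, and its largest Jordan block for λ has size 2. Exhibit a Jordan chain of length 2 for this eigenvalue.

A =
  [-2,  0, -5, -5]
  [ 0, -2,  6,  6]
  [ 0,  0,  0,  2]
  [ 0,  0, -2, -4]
A Jordan chain for λ = -2 of length 2:
v_1 = (-5, 6, 2, -2)ᵀ
v_2 = (0, 0, 1, 0)ᵀ

Let N = A − (-2)·I. We want v_2 with N^2 v_2 = 0 but N^1 v_2 ≠ 0; then v_{j-1} := N · v_j for j = 2, …, 2.

Pick v_2 = (0, 0, 1, 0)ᵀ.
Then v_1 = N · v_2 = (-5, 6, 2, -2)ᵀ.

Sanity check: (A − (-2)·I) v_1 = (0, 0, 0, 0)ᵀ = 0. ✓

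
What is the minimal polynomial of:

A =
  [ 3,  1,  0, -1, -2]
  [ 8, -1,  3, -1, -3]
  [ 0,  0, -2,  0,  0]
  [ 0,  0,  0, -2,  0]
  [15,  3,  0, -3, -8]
x^3 + 6*x^2 + 12*x + 8

The characteristic polynomial is χ_A(x) = (x + 2)^5, so the eigenvalues are known. The minimal polynomial is
  m_A(x) = Π_λ (x − λ)^{k_λ}
where k_λ is the size of the *largest* Jordan block for λ (equivalently, the smallest k with (A − λI)^k v = 0 for every generalised eigenvector v of λ).

  λ = -2: largest Jordan block has size 3, contributing (x + 2)^3

So m_A(x) = (x + 2)^3 = x^3 + 6*x^2 + 12*x + 8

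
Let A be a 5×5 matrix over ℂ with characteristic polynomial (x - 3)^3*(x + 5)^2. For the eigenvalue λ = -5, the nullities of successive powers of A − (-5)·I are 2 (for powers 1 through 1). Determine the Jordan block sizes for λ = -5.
Block sizes for λ = -5: [1, 1]

From the dimensions of kernels of powers, the number of Jordan blocks of size at least j is d_j − d_{j−1} where d_j = dim ker(N^j) (with d_0 = 0). Computing the differences gives [2].
The number of blocks of size exactly k is (#blocks of size ≥ k) − (#blocks of size ≥ k + 1), so the partition is: 2 block(s) of size 1.
In nonincreasing order the block sizes are [1, 1].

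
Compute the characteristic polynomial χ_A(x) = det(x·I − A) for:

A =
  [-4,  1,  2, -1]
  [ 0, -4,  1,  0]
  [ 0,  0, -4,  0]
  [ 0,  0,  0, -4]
x^4 + 16*x^3 + 96*x^2 + 256*x + 256

Expanding det(x·I − A) (e.g. by cofactor expansion or by noting that A is similar to its Jordan form J, which has the same characteristic polynomial as A) gives
  χ_A(x) = x^4 + 16*x^3 + 96*x^2 + 256*x + 256
which factors as (x + 4)^4. The eigenvalues (with algebraic multiplicities) are λ = -4 with multiplicity 4.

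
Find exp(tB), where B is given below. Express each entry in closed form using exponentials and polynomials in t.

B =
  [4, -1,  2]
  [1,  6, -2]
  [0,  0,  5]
e^{tB} =
  [-t*exp(5*t) + exp(5*t), -t*exp(5*t), 2*t*exp(5*t)]
  [t*exp(5*t), t*exp(5*t) + exp(5*t), -2*t*exp(5*t)]
  [0, 0, exp(5*t)]

Strategy: write B = P · J · P⁻¹ where J is a Jordan canonical form, so e^{tB} = P · e^{tJ} · P⁻¹, and e^{tJ} can be computed block-by-block.

B has Jordan form
J =
  [5, 1, 0]
  [0, 5, 0]
  [0, 0, 5]
(up to reordering of blocks).

Per-block formulas:
  For a 1×1 block at λ = 5: exp(t · [5]) = [e^(5t)].
  For a 2×2 Jordan block J_2(5): exp(t · J_2(5)) = e^(5t)·(I + t·N), where N is the 2×2 nilpotent shift.

After assembling e^{tJ} and conjugating by P, we get:

e^{tB} =
  [-t*exp(5*t) + exp(5*t), -t*exp(5*t), 2*t*exp(5*t)]
  [t*exp(5*t), t*exp(5*t) + exp(5*t), -2*t*exp(5*t)]
  [0, 0, exp(5*t)]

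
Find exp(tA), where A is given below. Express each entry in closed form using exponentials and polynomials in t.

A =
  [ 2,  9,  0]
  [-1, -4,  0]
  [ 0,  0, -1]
e^{tA} =
  [3*t*exp(-t) + exp(-t), 9*t*exp(-t), 0]
  [-t*exp(-t), -3*t*exp(-t) + exp(-t), 0]
  [0, 0, exp(-t)]

Strategy: write A = P · J · P⁻¹ where J is a Jordan canonical form, so e^{tA} = P · e^{tJ} · P⁻¹, and e^{tJ} can be computed block-by-block.

A has Jordan form
J =
  [-1,  1,  0]
  [ 0, -1,  0]
  [ 0,  0, -1]
(up to reordering of blocks).

Per-block formulas:
  For a 2×2 Jordan block J_2(-1): exp(t · J_2(-1)) = e^(-1t)·(I + t·N), where N is the 2×2 nilpotent shift.
  For a 1×1 block at λ = -1: exp(t · [-1]) = [e^(-1t)].

After assembling e^{tJ} and conjugating by P, we get:

e^{tA} =
  [3*t*exp(-t) + exp(-t), 9*t*exp(-t), 0]
  [-t*exp(-t), -3*t*exp(-t) + exp(-t), 0]
  [0, 0, exp(-t)]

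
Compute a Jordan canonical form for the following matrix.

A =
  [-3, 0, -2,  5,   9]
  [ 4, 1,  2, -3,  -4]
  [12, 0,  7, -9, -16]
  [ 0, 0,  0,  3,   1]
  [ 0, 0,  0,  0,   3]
J_1(1) ⊕ J_1(1) ⊕ J_3(3)

The characteristic polynomial is
  det(x·I − A) = x^5 - 11*x^4 + 46*x^3 - 90*x^2 + 81*x - 27 = (x - 3)^3*(x - 1)^2

Eigenvalues and multiplicities (the geometric multiplicity of λ is n − rank(A − λI), which equals the number of Jordan blocks for λ):
  λ = 1: algebraic multiplicity = 2, geometric multiplicity = 2
  λ = 3: algebraic multiplicity = 3, geometric multiplicity = 1

Determining the block sizes for each eigenvalue:
  λ = 1: gm = am = 2, so every block has size 1 → block sizes [1, 1]
  λ = 3: one block (gm = 1), so the single block has size am = 3 → block sizes [3]

Assembling the blocks gives a Jordan form
J =
  [1, 0, 0, 0, 0]
  [0, 1, 0, 0, 0]
  [0, 0, 3, 1, 0]
  [0, 0, 0, 3, 1]
  [0, 0, 0, 0, 3]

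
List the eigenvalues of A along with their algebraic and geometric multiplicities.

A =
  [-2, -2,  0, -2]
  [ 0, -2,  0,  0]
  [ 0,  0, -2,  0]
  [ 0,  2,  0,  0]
λ = -2: alg = 3, geom = 3; λ = 0: alg = 1, geom = 1

Step 1 — factor the characteristic polynomial to read off the algebraic multiplicities:
  χ_A(x) = x*(x + 2)^3

Step 2 — compute geometric multiplicities via the rank-nullity identity g(λ) = n − rank(A − λI):
  rank(A − (-2)·I) = 1, so dim ker(A − (-2)·I) = n − 1 = 3
  rank(A − (0)·I) = 3, so dim ker(A − (0)·I) = n − 3 = 1

Summary:
  λ = -2: algebraic multiplicity = 3, geometric multiplicity = 3
  λ = 0: algebraic multiplicity = 1, geometric multiplicity = 1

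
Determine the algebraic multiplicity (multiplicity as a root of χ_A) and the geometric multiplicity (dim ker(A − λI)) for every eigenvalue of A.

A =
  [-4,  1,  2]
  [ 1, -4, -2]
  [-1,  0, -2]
λ = -4: alg = 1, geom = 1; λ = -3: alg = 2, geom = 1

Step 1 — factor the characteristic polynomial to read off the algebraic multiplicities:
  χ_A(x) = (x + 3)^2*(x + 4)

Step 2 — compute geometric multiplicities via the rank-nullity identity g(λ) = n − rank(A − λI):
  rank(A − (-4)·I) = 2, so dim ker(A − (-4)·I) = n − 2 = 1
  rank(A − (-3)·I) = 2, so dim ker(A − (-3)·I) = n − 2 = 1

Summary:
  λ = -4: algebraic multiplicity = 1, geometric multiplicity = 1
  λ = -3: algebraic multiplicity = 2, geometric multiplicity = 1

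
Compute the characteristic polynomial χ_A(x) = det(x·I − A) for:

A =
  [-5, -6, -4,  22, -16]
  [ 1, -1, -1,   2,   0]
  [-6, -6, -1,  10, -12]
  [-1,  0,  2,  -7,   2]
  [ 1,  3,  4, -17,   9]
x^5 + 5*x^4 + 10*x^3 + 10*x^2 + 5*x + 1

Expanding det(x·I − A) (e.g. by cofactor expansion or by noting that A is similar to its Jordan form J, which has the same characteristic polynomial as A) gives
  χ_A(x) = x^5 + 5*x^4 + 10*x^3 + 10*x^2 + 5*x + 1
which factors as (x + 1)^5. The eigenvalues (with algebraic multiplicities) are λ = -1 with multiplicity 5.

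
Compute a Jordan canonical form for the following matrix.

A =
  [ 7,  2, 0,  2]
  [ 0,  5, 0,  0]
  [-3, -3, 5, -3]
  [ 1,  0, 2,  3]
J_3(5) ⊕ J_1(5)

The characteristic polynomial is
  det(x·I − A) = x^4 - 20*x^3 + 150*x^2 - 500*x + 625 = (x - 5)^4

Eigenvalues and multiplicities (the geometric multiplicity of λ is n − rank(A − λI), which equals the number of Jordan blocks for λ):
  λ = 5: algebraic multiplicity = 4, geometric multiplicity = 2

Determining the block sizes for each eigenvalue:
  λ = 5: with am = 4 and gm = 2, the partition is not yet determined (e.g. several partitions of 4 into 2 parts exist). Let N = A − (5)·I. Computing rank(N^1) = 2, rank(N^2) = 1, rank(N^3) = 0; the number of blocks of size ≥ j is rank(N^{j−1}) − rank(N^j), giving [2, 1, 1]. So we have 1 block(s) of size 3, 1 block(s) of size 1 → block sizes [3, 1]

Assembling the blocks gives a Jordan form
J =
  [5, 1, 0, 0]
  [0, 5, 1, 0]
  [0, 0, 5, 0]
  [0, 0, 0, 5]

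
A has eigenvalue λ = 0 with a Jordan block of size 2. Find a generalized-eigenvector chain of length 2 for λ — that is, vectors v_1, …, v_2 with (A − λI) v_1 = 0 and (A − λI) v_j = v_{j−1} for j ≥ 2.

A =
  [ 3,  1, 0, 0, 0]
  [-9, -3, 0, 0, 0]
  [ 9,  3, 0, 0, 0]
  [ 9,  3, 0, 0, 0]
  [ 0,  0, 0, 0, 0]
A Jordan chain for λ = 0 of length 2:
v_1 = (3, -9, 9, 9, 0)ᵀ
v_2 = (1, 0, 0, 0, 0)ᵀ

Let N = A − (0)·I. We want v_2 with N^2 v_2 = 0 but N^1 v_2 ≠ 0; then v_{j-1} := N · v_j for j = 2, …, 2.

Pick v_2 = (1, 0, 0, 0, 0)ᵀ.
Then v_1 = N · v_2 = (3, -9, 9, 9, 0)ᵀ.

Sanity check: (A − (0)·I) v_1 = (0, 0, 0, 0, 0)ᵀ = 0. ✓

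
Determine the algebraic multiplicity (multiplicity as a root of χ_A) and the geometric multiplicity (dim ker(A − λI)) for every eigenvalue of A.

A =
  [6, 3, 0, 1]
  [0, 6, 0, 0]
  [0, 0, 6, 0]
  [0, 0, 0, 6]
λ = 6: alg = 4, geom = 3

Step 1 — factor the characteristic polynomial to read off the algebraic multiplicities:
  χ_A(x) = (x - 6)^4

Step 2 — compute geometric multiplicities via the rank-nullity identity g(λ) = n − rank(A − λI):
  rank(A − (6)·I) = 1, so dim ker(A − (6)·I) = n − 1 = 3

Summary:
  λ = 6: algebraic multiplicity = 4, geometric multiplicity = 3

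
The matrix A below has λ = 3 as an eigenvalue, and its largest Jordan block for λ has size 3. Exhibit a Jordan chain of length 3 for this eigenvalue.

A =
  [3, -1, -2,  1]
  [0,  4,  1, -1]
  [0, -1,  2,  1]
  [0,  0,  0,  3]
A Jordan chain for λ = 3 of length 3:
v_1 = (1, 0, 0, 0)ᵀ
v_2 = (-1, 1, -1, 0)ᵀ
v_3 = (0, 1, 0, 0)ᵀ

Let N = A − (3)·I. We want v_3 with N^3 v_3 = 0 but N^2 v_3 ≠ 0; then v_{j-1} := N · v_j for j = 3, …, 2.

Pick v_3 = (0, 1, 0, 0)ᵀ.
Then v_2 = N · v_3 = (-1, 1, -1, 0)ᵀ.
Then v_1 = N · v_2 = (1, 0, 0, 0)ᵀ.

Sanity check: (A − (3)·I) v_1 = (0, 0, 0, 0)ᵀ = 0. ✓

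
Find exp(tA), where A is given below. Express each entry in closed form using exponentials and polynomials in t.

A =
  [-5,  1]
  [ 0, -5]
e^{tA} =
  [exp(-5*t), t*exp(-5*t)]
  [0, exp(-5*t)]

Strategy: write A = P · J · P⁻¹ where J is a Jordan canonical form, so e^{tA} = P · e^{tJ} · P⁻¹, and e^{tJ} can be computed block-by-block.

A has Jordan form
J =
  [-5,  1]
  [ 0, -5]
(up to reordering of blocks).

Per-block formulas:
  For a 2×2 Jordan block J_2(-5): exp(t · J_2(-5)) = e^(-5t)·(I + t·N), where N is the 2×2 nilpotent shift.

After assembling e^{tJ} and conjugating by P, we get:

e^{tA} =
  [exp(-5*t), t*exp(-5*t)]
  [0, exp(-5*t)]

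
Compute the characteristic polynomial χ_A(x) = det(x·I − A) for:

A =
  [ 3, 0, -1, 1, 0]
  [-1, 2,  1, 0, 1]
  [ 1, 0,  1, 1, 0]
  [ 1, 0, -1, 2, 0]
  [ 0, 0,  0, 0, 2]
x^5 - 10*x^4 + 40*x^3 - 80*x^2 + 80*x - 32

Expanding det(x·I − A) (e.g. by cofactor expansion or by noting that A is similar to its Jordan form J, which has the same characteristic polynomial as A) gives
  χ_A(x) = x^5 - 10*x^4 + 40*x^3 - 80*x^2 + 80*x - 32
which factors as (x - 2)^5. The eigenvalues (with algebraic multiplicities) are λ = 2 with multiplicity 5.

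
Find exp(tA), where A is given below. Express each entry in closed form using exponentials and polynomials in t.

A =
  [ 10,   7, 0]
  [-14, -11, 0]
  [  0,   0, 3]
e^{tA} =
  [2*exp(3*t) - exp(-4*t), exp(3*t) - exp(-4*t), 0]
  [-2*exp(3*t) + 2*exp(-4*t), -exp(3*t) + 2*exp(-4*t), 0]
  [0, 0, exp(3*t)]

Strategy: write A = P · J · P⁻¹ where J is a Jordan canonical form, so e^{tA} = P · e^{tJ} · P⁻¹, and e^{tJ} can be computed block-by-block.

A has Jordan form
J =
  [-4, 0, 0]
  [ 0, 3, 0]
  [ 0, 0, 3]
(up to reordering of blocks).

Per-block formulas:
  For a 1×1 block at λ = -4: exp(t · [-4]) = [e^(-4t)].
  For a 1×1 block at λ = 3: exp(t · [3]) = [e^(3t)].

After assembling e^{tJ} and conjugating by P, we get:

e^{tA} =
  [2*exp(3*t) - exp(-4*t), exp(3*t) - exp(-4*t), 0]
  [-2*exp(3*t) + 2*exp(-4*t), -exp(3*t) + 2*exp(-4*t), 0]
  [0, 0, exp(3*t)]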